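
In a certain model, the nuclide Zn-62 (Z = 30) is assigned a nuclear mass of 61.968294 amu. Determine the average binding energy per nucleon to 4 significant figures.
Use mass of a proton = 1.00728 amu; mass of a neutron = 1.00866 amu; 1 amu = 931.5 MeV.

7.921 MeV/nucleon

With 30 protons and 32 neutrons (A = 62):
Σm = 30·m_p + 32·m_n = 30.21840 + 32.27712 = 62.49552 amu
Mass defect Δm = 62.49552 − 61.968294 = 0.527226 amu
Converting to energy: 0.527226 amu × 931.5 MeV/amu = 491.111 MeV
Dividing by A = 62 gives 7.921 MeV per nucleon.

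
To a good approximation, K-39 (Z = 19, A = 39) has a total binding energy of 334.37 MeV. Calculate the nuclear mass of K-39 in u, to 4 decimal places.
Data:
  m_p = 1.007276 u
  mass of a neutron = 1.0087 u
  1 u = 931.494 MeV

38.9533 u

Mass defect = 334.37 MeV / (931.494 MeV/u) = 0.358961 u
Constituent mass = 19(1.007276) + 20(1.0087) = 39.312244 u
Nuclear mass = 39.312244 − 0.358961 = 38.953283 u ≈ 38.9533 u (to 4 decimal places)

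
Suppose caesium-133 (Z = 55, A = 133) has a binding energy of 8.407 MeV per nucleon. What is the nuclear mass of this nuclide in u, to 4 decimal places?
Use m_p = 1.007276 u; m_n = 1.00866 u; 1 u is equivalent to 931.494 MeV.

Total binding energy = 133 × 8.407 = 1118.131 MeV
Mass defect = 1118.131 MeV / (931.494 MeV/u) = 1.200363 u
Constituent mass = 55(1.007276) + 78(1.00866) = 134.075660 u
Nuclear mass = 134.075660 − 1.200363 = 132.875297 u ≈ 132.8753 u (to 4 decimal places)

132.8753 u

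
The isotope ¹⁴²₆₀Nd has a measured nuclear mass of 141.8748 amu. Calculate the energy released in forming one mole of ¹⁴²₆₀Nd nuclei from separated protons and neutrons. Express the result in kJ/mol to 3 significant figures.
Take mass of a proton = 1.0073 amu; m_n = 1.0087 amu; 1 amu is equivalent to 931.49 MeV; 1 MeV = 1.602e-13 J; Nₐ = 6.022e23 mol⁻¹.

With 60 protons and 82 neutrons (A = 142):
Σm = 60·m_p + 82·m_n = 60.4380 + 82.7134 = 143.1514 amu
Mass defect Δm = 143.1514 − 141.8748 = 1.2766 amu
Binding energy = Δm·c² = 1.2766 × 931.49 MeV/amu = 1189.14 MeV
Per nucleus in joules: 1189.14 MeV × 1.602e-13 J/MeV = 1.9050e-10 J
Per mole: 1.9050e-10 J × 6.022e23 mol⁻¹ = 1.1472e+14 J/mol

1.15e+11 kJ/mol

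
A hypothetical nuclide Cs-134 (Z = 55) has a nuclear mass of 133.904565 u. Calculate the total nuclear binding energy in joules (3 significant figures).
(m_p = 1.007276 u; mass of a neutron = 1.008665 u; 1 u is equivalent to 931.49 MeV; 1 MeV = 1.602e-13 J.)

1.76e-10 J

Z = 55, so N = A − Z = 134 − 55 = 79.
Mass of separated nucleons = 55(1.007276) + 79(1.008665) = 55.400180 + 79.684535 = 135.084715 u
The mass defect is 135.084715 − 133.904565 = 1.180150 u.
Converting to energy: 1.180150 u × 931.49 MeV/u = 1099.30 MeV
In joules: 1099.30 MeV × 1.602e-13 J/MeV = 1.7611e-10 J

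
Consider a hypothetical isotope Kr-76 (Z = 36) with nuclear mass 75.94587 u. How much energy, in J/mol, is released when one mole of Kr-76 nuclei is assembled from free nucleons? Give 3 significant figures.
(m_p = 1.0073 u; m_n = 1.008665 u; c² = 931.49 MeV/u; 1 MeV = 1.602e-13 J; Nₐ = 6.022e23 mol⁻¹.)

Z = 36, so N = A − Z = 76 − 36 = 40.
Total constituent mass: 36 × 1.0073 + 40 × 1.008665 = 76.609400 u
Mass defect Δm = 76.609400 − 75.94587 = 0.663530 u
Converting to energy: 0.663530 u × 931.49 MeV/u = 618.072 MeV
Per nucleus in joules: 618.072 MeV × 1.602e-13 J/MeV = 9.9015e-11 J
Per mole: 9.9015e-11 J × 6.022e23 mol⁻¹ = 5.9627e+13 J/mol

5.96e+13 J/mol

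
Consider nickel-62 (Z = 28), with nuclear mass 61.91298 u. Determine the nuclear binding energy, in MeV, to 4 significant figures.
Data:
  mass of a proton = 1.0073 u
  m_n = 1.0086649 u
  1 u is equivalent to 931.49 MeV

Mass of separated nucleons = 28(1.0073) + 34(1.0086649) = 28.2044 + 34.2946066 = 62.4990066 u
Δm = 62.4990066 − 61.91298 = 0.5860266 u
Converting to energy: 0.5860266 u × 931.49 MeV/u = 545.878 MeV

545.9 MeV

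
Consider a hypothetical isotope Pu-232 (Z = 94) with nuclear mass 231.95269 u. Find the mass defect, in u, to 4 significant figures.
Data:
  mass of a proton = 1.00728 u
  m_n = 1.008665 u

1.927 u

Σm = 94·m_p + 138·m_n = 94.68432 + 139.195770 = 233.880090 u
The mass defect is 233.880090 − 231.95269 = 1.927400 u.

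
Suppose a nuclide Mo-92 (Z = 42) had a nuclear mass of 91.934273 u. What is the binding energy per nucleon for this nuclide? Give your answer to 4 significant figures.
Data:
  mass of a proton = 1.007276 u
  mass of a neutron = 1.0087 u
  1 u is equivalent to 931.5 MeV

8.164 MeV/nucleon

Z = 42, so N = A − Z = 92 − 42 = 50.
Mass of separated nucleons = 42(1.007276) + 50(1.0087) = 42.305592 + 50.4350 = 92.740592 u
Δm = 92.740592 − 91.934273 = 0.806319 u
Converting to energy: 0.806319 u × 931.5 MeV/u = 751.086 MeV
BE/A = 751.086 MeV / 92 = 8.164 MeV/nucleon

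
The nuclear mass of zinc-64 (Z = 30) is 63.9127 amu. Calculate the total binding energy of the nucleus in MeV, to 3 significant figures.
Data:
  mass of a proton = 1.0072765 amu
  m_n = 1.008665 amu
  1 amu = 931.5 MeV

With 30 protons and 34 neutrons (A = 64):
Total constituent mass: 30 × 1.0072765 + 34 × 1.008665 = 64.5129050 amu
The mass defect is 64.5129050 − 63.9127 = 0.6002050 amu.
Binding energy = Δm·c² = 0.6002050 × 931.5 MeV/amu = 559.091 MeV

559 MeV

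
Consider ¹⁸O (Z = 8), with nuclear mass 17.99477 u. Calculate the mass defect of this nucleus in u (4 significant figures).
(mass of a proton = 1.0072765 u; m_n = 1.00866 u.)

0.1500 u

Σm = 8·m_p + 10·m_n = 8.0582120 + 10.08660 = 18.1448120 u
The mass defect is 18.1448120 − 17.99477 = 0.1500420 u.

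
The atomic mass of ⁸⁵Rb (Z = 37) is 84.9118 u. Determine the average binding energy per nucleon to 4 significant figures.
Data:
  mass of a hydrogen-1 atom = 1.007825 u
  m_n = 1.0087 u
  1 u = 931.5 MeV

8.716 MeV/nucleon

Z = 37, so N = A − Z = 85 − 37 = 48.
Mass of separated nucleons = 37(1.007825) + 48(1.0087) = 37.289525 + 48.4176 = 85.707125 u
Δm = 85.707125 − 84.9118 = 0.795325 u
E_B = 0.795325 × 931.5 = 740.845 MeV
Per nucleon: 740.845 / 85 = 8.716 MeV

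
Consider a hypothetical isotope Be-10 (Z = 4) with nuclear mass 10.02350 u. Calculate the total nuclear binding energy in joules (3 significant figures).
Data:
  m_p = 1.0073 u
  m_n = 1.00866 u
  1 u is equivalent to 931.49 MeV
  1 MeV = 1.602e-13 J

Mass of separated nucleons = 4(1.0073) + 6(1.00866) = 4.0292 + 6.05196 = 10.08116 u
Δm = 10.08116 − 10.02350 = 0.05766 u
E_B = 0.05766 × 931.49 = 53.7097 MeV
In joules: 53.7097 MeV × 1.602e-13 J/MeV = 8.6043e-12 J

8.60e-12 J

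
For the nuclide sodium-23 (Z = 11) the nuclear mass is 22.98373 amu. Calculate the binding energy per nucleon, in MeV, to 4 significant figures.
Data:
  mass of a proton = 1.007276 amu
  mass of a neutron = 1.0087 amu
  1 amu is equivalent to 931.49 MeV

With 11 protons and 12 neutrons (A = 23):
Mass of separated nucleons = 11(1.007276) + 12(1.0087) = 11.080036 + 12.1044 = 23.184436 amu
Mass defect Δm = 23.184436 − 22.98373 = 0.200706 amu
E_B = 0.200706 × 931.49 = 186.956 MeV
Dividing by A = 23 gives 8.129 MeV per nucleon.

8.129 MeV/nucleon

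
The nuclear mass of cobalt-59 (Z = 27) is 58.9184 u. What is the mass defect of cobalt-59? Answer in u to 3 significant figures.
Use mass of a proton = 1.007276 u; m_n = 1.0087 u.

0.556 u

With 27 protons and 32 neutrons (A = 59):
Total constituent mass: 27 × 1.007276 + 32 × 1.0087 = 59.474852 u
The mass defect is 59.474852 − 58.9184 = 0.556452 u.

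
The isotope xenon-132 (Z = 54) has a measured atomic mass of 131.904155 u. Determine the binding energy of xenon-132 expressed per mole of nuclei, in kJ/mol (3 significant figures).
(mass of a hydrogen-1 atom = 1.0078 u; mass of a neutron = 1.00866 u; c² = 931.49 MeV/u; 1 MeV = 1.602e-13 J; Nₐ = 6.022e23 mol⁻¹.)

Total constituent mass: 54 × 1.0078 + 78 × 1.00866 = 133.09668 u
Mass defect Δm = 133.09668 − 131.904155 = 1.192525 u
E_B = 1.192525 × 931.49 = 1110.83 MeV
Per nucleus in joules: 1110.83 MeV × 1.602e-13 J/MeV = 1.7795e-10 J
Per mole: 1.7795e-10 J × 6.022e23 mol⁻¹ = 1.0716e+14 J/mol

1.07e+11 kJ/mol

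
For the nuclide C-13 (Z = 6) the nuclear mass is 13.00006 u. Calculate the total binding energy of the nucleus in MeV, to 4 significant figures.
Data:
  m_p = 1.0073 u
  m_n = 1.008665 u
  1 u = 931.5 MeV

With 6 protons and 7 neutrons (A = 13):
Mass of separated nucleons = 6(1.0073) + 7(1.008665) = 6.0438 + 7.060655 = 13.104455 u
The mass defect is 13.104455 − 13.00006 = 0.104395 u.
E_B = 0.104395 × 931.5 = 97.2439 MeV

97.24 MeV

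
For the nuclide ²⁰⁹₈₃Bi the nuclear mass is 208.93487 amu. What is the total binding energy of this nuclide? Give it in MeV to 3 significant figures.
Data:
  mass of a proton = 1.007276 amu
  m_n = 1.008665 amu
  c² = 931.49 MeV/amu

1640 MeV

Mass of separated nucleons = 83(1.007276) + 126(1.008665) = 83.603908 + 127.091790 = 210.695698 amu
The mass defect is 210.695698 − 208.93487 = 1.760828 amu.
E_B = 1.760828 × 931.49 = 1640.19 MeV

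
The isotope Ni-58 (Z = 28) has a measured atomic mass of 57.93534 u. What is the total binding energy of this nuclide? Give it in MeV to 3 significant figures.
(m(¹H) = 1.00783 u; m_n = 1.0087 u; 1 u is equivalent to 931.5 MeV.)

With 28 protons and 30 neutrons (A = 58):
Mass of separated nucleons = 28(1.00783) + 30(1.0087) = 28.21924 + 30.2610 = 58.48024 u
Δm = 58.48024 − 57.93534 = 0.54490 u
Binding energy = Δm·c² = 0.54490 × 931.5 MeV/u = 507.574 MeV

508 MeV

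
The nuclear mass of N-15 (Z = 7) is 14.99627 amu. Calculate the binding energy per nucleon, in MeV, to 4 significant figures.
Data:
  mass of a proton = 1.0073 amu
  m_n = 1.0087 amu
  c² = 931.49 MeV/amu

7.727 MeV/nucleon

The nucleus contains 7 protons and 15 − 7 = 8 neutrons.
Total constituent mass: 7 × 1.0073 + 8 × 1.0087 = 15.1207 amu
The mass defect is 15.1207 − 14.99627 = 0.12443 amu.
Converting to energy: 0.12443 amu × 931.49 MeV/amu = 115.905 MeV
Per nucleon: 115.905 / 15 = 7.727 MeV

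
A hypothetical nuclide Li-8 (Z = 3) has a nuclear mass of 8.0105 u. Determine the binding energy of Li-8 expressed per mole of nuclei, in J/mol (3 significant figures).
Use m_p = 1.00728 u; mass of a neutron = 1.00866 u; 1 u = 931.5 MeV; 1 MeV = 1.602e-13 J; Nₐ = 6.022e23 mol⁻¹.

Mass of separated nucleons = 3(1.00728) + 5(1.00866) = 3.02184 + 5.04330 = 8.06514 u
Δm = 8.06514 − 8.0105 = 0.05464 u
Binding energy = Δm·c² = 0.05464 × 931.5 MeV/u = 50.8972 MeV
Per nucleus in joules: 50.8972 MeV × 1.602e-13 J/MeV = 8.1537e-12 J
Per mole: 8.1537e-12 J × 6.022e23 mol⁻¹ = 4.9102e+12 J/mol

4.91e+12 J/mol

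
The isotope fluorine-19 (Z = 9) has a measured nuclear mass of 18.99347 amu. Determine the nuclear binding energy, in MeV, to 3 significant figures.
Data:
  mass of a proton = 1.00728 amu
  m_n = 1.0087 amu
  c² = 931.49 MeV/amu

Z = 9, so N = A − Z = 19 − 9 = 10.
Mass of separated nucleons = 9(1.00728) + 10(1.0087) = 9.06552 + 10.0870 = 19.15252 amu
Mass defect Δm = 19.15252 − 18.99347 = 0.15905 amu
E_B = 0.15905 × 931.49 = 148.153 MeV

148 MeV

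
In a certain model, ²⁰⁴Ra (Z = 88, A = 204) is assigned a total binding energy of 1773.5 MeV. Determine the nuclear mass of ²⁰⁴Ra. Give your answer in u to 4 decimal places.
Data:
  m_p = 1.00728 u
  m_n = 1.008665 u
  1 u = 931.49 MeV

203.7418 u

Mass defect = 1773.5 MeV / (931.49 MeV/u) = 1.903939 u
Constituent mass = 88(1.00728) + 116(1.008665) = 205.645780 u
Nuclear mass = 205.645780 − 1.903939 = 203.741841 u ≈ 203.7418 u (to 4 decimal places)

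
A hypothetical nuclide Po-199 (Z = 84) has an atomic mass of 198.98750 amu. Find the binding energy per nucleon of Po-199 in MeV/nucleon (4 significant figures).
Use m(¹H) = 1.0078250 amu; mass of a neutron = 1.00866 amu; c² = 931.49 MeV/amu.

With 84 protons and 115 neutrons (A = 199):
Mass of separated nucleons = 84(1.0078250) + 115(1.00866) = 84.6573000 + 115.99590 = 200.6532000 amu
Mass defect Δm = 200.6532000 − 198.98750 = 1.6657000 amu
Converting to energy: 1.6657000 amu × 931.49 MeV/amu = 1551.58 MeV
BE/A = 1551.58 MeV / 199 = 7.797 MeV/nucleon

7.797 MeV/nucleon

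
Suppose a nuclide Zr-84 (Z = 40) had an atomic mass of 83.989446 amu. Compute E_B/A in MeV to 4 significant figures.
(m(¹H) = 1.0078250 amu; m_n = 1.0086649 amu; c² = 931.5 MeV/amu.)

With 40 protons and 44 neutrons (A = 84):
Total constituent mass: 40 × 1.0078250 + 44 × 1.0086649 = 84.6942556 amu
Δm = 84.6942556 − 83.989446 = 0.7048096 amu
E_B = 0.7048096 × 931.5 = 656.530 MeV
Per nucleon: 656.530 / 84 = 7.816 MeV

7.816 MeV/nucleon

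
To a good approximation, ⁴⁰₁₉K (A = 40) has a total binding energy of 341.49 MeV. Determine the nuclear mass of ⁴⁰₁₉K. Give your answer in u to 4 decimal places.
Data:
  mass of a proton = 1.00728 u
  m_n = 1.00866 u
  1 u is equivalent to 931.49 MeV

Mass defect = 341.49 MeV / (931.49 MeV/u) = 0.366606 u
Constituent mass = 19(1.00728) + 21(1.00866) = 40.32018 u
Nuclear mass = 40.32018 − 0.366606 = 39.953574 u ≈ 39.9536 u (to 4 decimal places)

39.9536 u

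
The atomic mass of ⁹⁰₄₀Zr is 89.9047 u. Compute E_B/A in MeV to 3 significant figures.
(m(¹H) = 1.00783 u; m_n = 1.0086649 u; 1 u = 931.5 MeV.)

The nucleus contains 40 protons and 90 − 40 = 50 neutrons.
Mass of separated nucleons = 40(1.00783) + 50(1.0086649) = 40.31320 + 50.4332450 = 90.7464450 u
Mass defect Δm = 90.7464450 − 89.9047 = 0.8417450 u
Binding energy = Δm·c² = 0.8417450 × 931.5 MeV/u = 784.085 MeV
Per nucleon: 784.085 / 90 = 8.712 MeV

8.71 MeV/nucleon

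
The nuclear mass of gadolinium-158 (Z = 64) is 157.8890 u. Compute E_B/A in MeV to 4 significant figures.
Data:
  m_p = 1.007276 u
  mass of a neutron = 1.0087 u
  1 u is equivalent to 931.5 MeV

With 64 protons and 94 neutrons (A = 158):
Mass of separated nucleons = 64(1.007276) + 94(1.0087) = 64.465664 + 94.8178 = 159.283464 u
The mass defect is 159.283464 − 157.8890 = 1.394464 u.
Converting to energy: 1.394464 u × 931.5 MeV/u = 1298.94 MeV
Per nucleon: 1298.94 / 158 = 8.221 MeV

8.221 MeV/nucleon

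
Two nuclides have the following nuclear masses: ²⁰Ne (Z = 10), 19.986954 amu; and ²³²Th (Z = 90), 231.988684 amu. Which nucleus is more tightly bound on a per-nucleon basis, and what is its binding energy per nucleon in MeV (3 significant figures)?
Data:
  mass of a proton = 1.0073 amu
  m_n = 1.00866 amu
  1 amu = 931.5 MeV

²⁰Ne; 8.04 MeV/nucleon

²⁰Ne: Σm = 10(1.0073) + 10(1.00866) = 20.15960 amu; Δm = 0.172646 amu; E_B = 160.82 MeV; E_B/A = 8.041 MeV
²³²Th: Σm = 90(1.0073) + 142(1.00866) = 233.88672 amu; Δm = 1.898036 amu; E_B = 1768.0 MeV; E_B/A = 7.621 MeV
²⁰Ne has the higher binding energy per nucleon, so it is the more tightly bound nucleus.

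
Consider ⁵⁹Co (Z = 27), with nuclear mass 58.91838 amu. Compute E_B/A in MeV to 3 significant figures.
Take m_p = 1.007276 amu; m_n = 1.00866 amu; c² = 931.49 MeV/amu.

8.77 MeV/nucleon

The nucleus contains 27 protons and 59 − 27 = 32 neutrons.
Mass of separated nucleons = 27(1.007276) + 32(1.00866) = 27.196452 + 32.27712 = 59.473572 amu
Δm = 59.473572 − 58.91838 = 0.555192 amu
Converting to energy: 0.555192 amu × 931.49 MeV/amu = 517.156 MeV
Per nucleon: 517.156 / 59 = 8.765 MeV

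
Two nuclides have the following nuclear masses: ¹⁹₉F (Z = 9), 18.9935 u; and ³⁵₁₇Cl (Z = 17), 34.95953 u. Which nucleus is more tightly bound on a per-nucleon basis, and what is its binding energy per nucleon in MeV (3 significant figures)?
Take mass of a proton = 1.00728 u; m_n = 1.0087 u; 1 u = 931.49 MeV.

³⁵₁₇Cl; 8.54 MeV/nucleon

¹⁹₉F: Σm = 9(1.00728) + 10(1.0087) = 19.15252 u; Δm = 0.15902 u; E_B = 148.13 MeV; E_B/A = 7.796 MeV
³⁵₁₇Cl: Σm = 17(1.00728) + 18(1.0087) = 35.28036 u; Δm = 0.32083 u; E_B = 298.85 MeV; E_B/A = 8.539 MeV
³⁵₁₇Cl has the higher binding energy per nucleon, so it is the more tightly bound nucleus.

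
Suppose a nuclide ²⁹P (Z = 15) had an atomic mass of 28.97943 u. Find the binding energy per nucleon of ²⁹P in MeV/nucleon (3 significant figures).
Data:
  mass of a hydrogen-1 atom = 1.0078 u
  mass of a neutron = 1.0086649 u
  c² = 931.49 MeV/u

Total constituent mass: 15 × 1.0078 + 14 × 1.0086649 = 29.2383086 u
Δm = 29.2383086 − 28.97943 = 0.2588786 u
E_B = 0.2588786 × 931.49 = 241.143 MeV
Per nucleon: 241.143 / 29 = 8.315 MeV

8.32 MeV/nucleon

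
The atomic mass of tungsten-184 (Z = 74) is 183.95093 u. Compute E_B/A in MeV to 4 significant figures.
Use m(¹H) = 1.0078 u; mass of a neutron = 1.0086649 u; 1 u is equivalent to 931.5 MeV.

7.996 MeV/nucleon

Σm = 74·m(¹H) + 110·m_n = 74.5772 + 110.9531390 = 185.5303390 u
Mass defect Δm = 185.5303390 − 183.95093 = 1.5794090 u
Binding energy = Δm·c² = 1.5794090 × 931.5 MeV/u = 1471.22 MeV
Dividing by A = 184 gives 7.996 MeV per nucleon.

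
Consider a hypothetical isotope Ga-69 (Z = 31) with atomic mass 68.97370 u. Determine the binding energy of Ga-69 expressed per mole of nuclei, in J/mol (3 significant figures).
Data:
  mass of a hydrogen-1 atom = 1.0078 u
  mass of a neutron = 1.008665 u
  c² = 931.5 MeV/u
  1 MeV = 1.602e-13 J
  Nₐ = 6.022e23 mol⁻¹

5.37e+13 J/mol

Mass of separated nucleons = 31(1.0078) + 38(1.008665) = 31.2418 + 38.329270 = 69.571070 u
Mass defect Δm = 69.571070 − 68.97370 = 0.597370 u
E_B = 0.597370 × 931.5 = 556.450 MeV
Per nucleus in joules: 556.450 MeV × 1.602e-13 J/MeV = 8.9143e-11 J
Per mole: 8.9143e-11 J × 6.022e23 mol⁻¹ = 5.3682e+13 J/mol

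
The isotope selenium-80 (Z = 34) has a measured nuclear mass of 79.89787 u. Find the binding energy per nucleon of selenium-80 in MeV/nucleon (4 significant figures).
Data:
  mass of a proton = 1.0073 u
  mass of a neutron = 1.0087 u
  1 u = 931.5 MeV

8.739 MeV/nucleon

With 34 protons and 46 neutrons (A = 80):
Mass of separated nucleons = 34(1.0073) + 46(1.0087) = 34.2482 + 46.4002 = 80.6484 u
Δm = 80.6484 − 79.89787 = 0.75053 u
E_B = 0.75053 × 931.5 = 699.119 MeV
Per nucleon: 699.119 / 80 = 8.739 MeV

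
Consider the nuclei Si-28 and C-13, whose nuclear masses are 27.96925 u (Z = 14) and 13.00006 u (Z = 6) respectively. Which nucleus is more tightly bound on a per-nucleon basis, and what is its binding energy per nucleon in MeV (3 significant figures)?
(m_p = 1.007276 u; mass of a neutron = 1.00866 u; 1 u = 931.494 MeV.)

Si-28: Σm = 14(1.007276) + 14(1.00866) = 28.223104 u; Δm = 0.253854 u; E_B = 236.46 MeV; E_B/A = 8.445 MeV
C-13: Σm = 6(1.007276) + 7(1.00866) = 13.104276 u; Δm = 0.104216 u; E_B = 97.077 MeV; E_B/A = 7.467 MeV
Si-28 has the higher binding energy per nucleon, so it is the more tightly bound nucleus.

Si-28; 8.45 MeV/nucleon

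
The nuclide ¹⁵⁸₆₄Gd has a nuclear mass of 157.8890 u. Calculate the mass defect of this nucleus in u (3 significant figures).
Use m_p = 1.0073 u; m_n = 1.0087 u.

The nucleus contains 64 protons and 158 − 64 = 94 neutrons.
Σm = 64·m_p + 94·m_n = 64.4672 + 94.8178 = 159.2850 u
Δm = 159.2850 − 157.8890 = 1.3960 u

1.40 u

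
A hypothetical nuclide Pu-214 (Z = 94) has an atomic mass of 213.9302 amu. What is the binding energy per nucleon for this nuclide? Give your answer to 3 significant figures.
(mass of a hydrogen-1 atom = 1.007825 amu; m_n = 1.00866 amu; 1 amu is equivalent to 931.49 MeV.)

The nucleus contains 94 protons and 214 − 94 = 120 neutrons.
Σm = 94·m(¹H) + 120·m_n = 94.735550 + 121.03920 = 215.774750 amu
Mass defect Δm = 215.774750 − 213.9302 = 1.844550 amu
Binding energy = Δm·c² = 1.844550 × 931.49 MeV/amu = 1718.18 MeV
Dividing by A = 214 gives 8.029 MeV per nucleon.

8.03 MeV/nucleon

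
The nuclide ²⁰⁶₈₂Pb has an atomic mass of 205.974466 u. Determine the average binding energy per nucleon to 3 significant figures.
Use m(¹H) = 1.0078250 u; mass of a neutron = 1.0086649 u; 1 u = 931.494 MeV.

7.88 MeV/nucleon

With 82 protons and 124 neutrons (A = 206):
Σm = 82·m(¹H) + 124·m_n = 82.6416500 + 125.0744476 = 207.7160976 u
Mass defect Δm = 207.7160976 − 205.974466 = 1.7416316 u
Converting to energy: 1.7416316 u × 931.494 MeV/u = 1622.32 MeV
Dividing by A = 206 gives 7.875 MeV per nucleon.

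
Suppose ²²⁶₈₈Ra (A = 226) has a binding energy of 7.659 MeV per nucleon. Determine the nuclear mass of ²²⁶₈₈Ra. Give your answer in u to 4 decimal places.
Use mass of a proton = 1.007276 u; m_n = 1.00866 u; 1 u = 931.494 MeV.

Total binding energy = 226 × 7.659 = 1730.934 MeV
Mass defect = 1730.934 MeV / (931.494 MeV/u) = 1.858234 u
Constituent mass = 88(1.007276) + 138(1.00866) = 227.835368 u
Nuclear mass = 227.835368 − 1.858234 = 225.977134 u ≈ 225.9771 u (to 4 decimal places)

225.9771 u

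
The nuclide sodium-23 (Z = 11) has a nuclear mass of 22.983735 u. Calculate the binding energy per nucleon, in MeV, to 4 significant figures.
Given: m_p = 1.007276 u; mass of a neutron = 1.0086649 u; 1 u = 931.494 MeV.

With 11 protons and 12 neutrons (A = 23):
Mass of separated nucleons = 11(1.007276) + 12(1.0086649) = 11.080036 + 12.1039788 = 23.1840148 u
Mass defect Δm = 23.1840148 − 22.983735 = 0.2002798 u
Converting to energy: 0.2002798 u × 931.494 MeV/u = 186.559 MeV
Per nucleon: 186.559 / 23 = 8.111 MeV

8.111 MeV/nucleon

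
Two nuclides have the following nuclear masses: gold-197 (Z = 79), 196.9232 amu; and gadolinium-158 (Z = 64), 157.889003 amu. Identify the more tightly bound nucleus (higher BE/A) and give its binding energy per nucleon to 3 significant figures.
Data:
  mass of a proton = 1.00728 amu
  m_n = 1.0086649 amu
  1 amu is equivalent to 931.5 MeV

gold-197: Σm = 79(1.00728) + 118(1.0086649) = 198.5975782 amu; Δm = 1.6743782 amu; E_B = 1559.7 MeV; E_B/A = 7.917 MeV
gadolinium-158: Σm = 64(1.00728) + 94(1.0086649) = 159.2804206 amu; Δm = 1.3914176 amu; E_B = 1296.1 MeV; E_B/A = 8.203 MeV
gadolinium-158 has the higher binding energy per nucleon, so it is the more tightly bound nucleus.

gadolinium-158; 8.20 MeV/nucleon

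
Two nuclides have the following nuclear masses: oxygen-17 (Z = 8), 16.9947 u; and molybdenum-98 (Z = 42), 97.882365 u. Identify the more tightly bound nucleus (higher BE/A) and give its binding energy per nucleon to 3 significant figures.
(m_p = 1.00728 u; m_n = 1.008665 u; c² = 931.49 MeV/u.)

molybdenum-98; 8.64 MeV/nucleon

oxygen-17: Σm = 8(1.00728) + 9(1.008665) = 17.136225 u; Δm = 0.141525 u; E_B = 131.83 MeV; E_B/A = 7.7547 MeV
molybdenum-98: Σm = 42(1.00728) + 56(1.008665) = 98.791000 u; Δm = 0.908635 u; E_B = 846.38 MeV; E_B/A = 8.637 MeV
molybdenum-98 has the higher binding energy per nucleon, so it is the more tightly bound nucleus.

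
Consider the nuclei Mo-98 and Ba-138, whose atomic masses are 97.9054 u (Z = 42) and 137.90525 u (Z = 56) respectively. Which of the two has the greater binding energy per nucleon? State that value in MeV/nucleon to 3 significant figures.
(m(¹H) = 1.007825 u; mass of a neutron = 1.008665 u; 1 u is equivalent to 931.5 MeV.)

Mo-98; 8.64 MeV/nucleon

Mo-98: Σm = 42(1.007825) + 56(1.008665) = 98.813890 u; Δm = 0.908490 u; E_B = 846.26 MeV; E_B/A = 8.635 MeV
Ba-138: Σm = 56(1.007825) + 82(1.008665) = 139.148730 u; Δm = 1.243480 u; E_B = 1158.3 MeV; E_B/A = 8.393 MeV
Mo-98 has the higher binding energy per nucleon, so it is the more tightly bound nucleus.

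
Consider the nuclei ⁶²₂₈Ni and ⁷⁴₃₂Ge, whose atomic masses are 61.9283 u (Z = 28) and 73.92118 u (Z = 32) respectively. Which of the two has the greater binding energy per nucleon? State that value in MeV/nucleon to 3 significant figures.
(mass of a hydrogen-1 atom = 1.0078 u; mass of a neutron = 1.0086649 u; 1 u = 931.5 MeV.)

⁶²₂₈Ni; 8.78 MeV/nucleon

⁶²₂₈Ni: Σm = 28(1.0078) + 34(1.0086649) = 62.5130066 u; Δm = 0.5847066 u; E_B = 544.65 MeV; E_B/A = 8.7847 MeV
⁷⁴₃₂Ge: Σm = 32(1.0078) + 42(1.0086649) = 74.6135258 u; Δm = 0.6923458 u; E_B = 644.92 MeV; E_B/A = 8.715 MeV
⁶²₂₈Ni has the higher binding energy per nucleon, so it is the more tightly bound nucleus.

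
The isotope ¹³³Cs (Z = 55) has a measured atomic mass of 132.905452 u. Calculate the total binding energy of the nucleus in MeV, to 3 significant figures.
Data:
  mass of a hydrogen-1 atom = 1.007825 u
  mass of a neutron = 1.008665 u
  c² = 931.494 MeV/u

1120 MeV

Z = 55, so N = A − Z = 133 − 55 = 78.
Mass of separated nucleons = 55(1.007825) + 78(1.008665) = 55.430375 + 78.675870 = 134.106245 u
Δm = 134.106245 − 132.905452 = 1.200793 u
Converting to energy: 1.200793 u × 931.494 MeV/u = 1118.53 MeV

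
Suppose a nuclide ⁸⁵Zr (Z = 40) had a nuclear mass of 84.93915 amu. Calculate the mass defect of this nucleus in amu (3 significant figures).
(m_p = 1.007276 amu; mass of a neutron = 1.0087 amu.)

Z = 40, so N = A − Z = 85 − 40 = 45.
Σm = 40·m_p + 45·m_n = 40.291040 + 45.3915 = 85.682540 amu
Δm = 85.682540 − 84.93915 = 0.743390 amu

0.743 amu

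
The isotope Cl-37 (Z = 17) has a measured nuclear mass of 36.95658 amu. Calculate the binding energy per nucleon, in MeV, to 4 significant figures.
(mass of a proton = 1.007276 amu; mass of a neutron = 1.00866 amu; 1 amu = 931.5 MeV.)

Mass of separated nucleons = 17(1.007276) + 20(1.00866) = 17.123692 + 20.17320 = 37.296892 amu
Δm = 37.296892 − 36.95658 = 0.340312 amu
E_B = 0.340312 × 931.5 = 317.001 MeV
BE/A = 317.001 MeV / 37 = 8.568 MeV/nucleon

8.568 MeV/nucleon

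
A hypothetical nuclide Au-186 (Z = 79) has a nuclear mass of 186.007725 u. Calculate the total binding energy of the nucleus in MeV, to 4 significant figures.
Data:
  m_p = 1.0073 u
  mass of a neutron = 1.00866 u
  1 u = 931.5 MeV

1393 MeV

With 79 protons and 107 neutrons (A = 186):
Σm = 79·m_p + 107·m_n = 79.5767 + 107.92662 = 187.50332 u
The mass defect is 187.50332 − 186.007725 = 1.495595 u.
Converting to energy: 1.495595 u × 931.5 MeV/u = 1393.15 MeV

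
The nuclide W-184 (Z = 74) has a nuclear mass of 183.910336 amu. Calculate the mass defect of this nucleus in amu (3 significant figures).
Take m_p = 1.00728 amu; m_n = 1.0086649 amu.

Σm = 74·m_p + 110·m_n = 74.53872 + 110.9531390 = 185.4918590 amu
Mass defect Δm = 185.4918590 − 183.910336 = 1.5815230 amu

1.58 amu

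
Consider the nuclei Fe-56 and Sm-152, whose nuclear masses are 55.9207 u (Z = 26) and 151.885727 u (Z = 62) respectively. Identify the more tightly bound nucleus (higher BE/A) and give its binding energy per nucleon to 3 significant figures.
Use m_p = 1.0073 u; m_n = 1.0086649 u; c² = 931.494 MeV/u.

Fe-56: Σm = 26(1.0073) + 30(1.0086649) = 56.4497470 u; Δm = 0.5290470 u; E_B = 492.80 MeV; E_B/A = 8.800 MeV
Sm-152: Σm = 62(1.0073) + 90(1.0086649) = 153.2324410 u; Δm = 1.3467140 u; E_B = 1254.5 MeV; E_B/A = 8.253 MeV
Fe-56 has the higher binding energy per nucleon, so it is the more tightly bound nucleus.

Fe-56; 8.80 MeV/nucleon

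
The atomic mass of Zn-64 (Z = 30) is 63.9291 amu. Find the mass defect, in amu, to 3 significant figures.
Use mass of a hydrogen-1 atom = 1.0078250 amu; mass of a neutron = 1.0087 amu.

Total constituent mass: 30 × 1.0078250 + 34 × 1.0087 = 64.5305500 amu
Δm = 64.5305500 − 63.9291 = 0.6014500 amu

0.601 amu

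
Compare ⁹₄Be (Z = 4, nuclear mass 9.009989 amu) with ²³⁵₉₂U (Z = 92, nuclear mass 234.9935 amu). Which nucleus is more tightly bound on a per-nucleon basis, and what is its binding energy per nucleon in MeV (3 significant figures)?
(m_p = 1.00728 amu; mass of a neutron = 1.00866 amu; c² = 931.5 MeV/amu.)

⁹₄Be: Σm = 4(1.00728) + 5(1.00866) = 9.07242 amu; Δm = 0.062431 amu; E_B = 58.154 MeV; E_B/A = 6.462 MeV
²³⁵₉₂U: Σm = 92(1.00728) + 143(1.00866) = 236.90814 amu; Δm = 1.91464 amu; E_B = 1783.5 MeV; E_B/A = 7.589 MeV
²³⁵₉₂U has the higher binding energy per nucleon, so it is the more tightly bound nucleus.

²³⁵₉₂U; 7.59 MeV/nucleon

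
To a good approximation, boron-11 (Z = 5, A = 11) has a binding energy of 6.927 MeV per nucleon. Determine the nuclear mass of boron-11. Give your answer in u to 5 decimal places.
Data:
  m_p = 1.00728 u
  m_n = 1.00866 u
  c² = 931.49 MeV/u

11.00656 u

Total binding energy = 11 × 6.927 = 76.197 MeV
Mass defect = 76.197 MeV / (931.49 MeV/u) = 0.0818012 u
Constituent mass = 5(1.00728) + 6(1.00866) = 11.08836 u
Nuclear mass = 11.08836 − 0.0818012 = 11.0065588 u ≈ 11.00656 u (to 5 decimal places)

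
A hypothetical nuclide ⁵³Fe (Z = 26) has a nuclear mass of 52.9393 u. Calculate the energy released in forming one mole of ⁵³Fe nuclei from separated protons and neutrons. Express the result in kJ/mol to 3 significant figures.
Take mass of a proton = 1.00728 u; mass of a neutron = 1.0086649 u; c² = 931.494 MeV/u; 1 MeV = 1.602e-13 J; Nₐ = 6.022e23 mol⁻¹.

4.35e+10 kJ/mol

Z = 26, so N = A − Z = 53 − 26 = 27.
Mass of separated nucleons = 26(1.00728) + 27(1.0086649) = 26.18928 + 27.2339523 = 53.4232323 u
Δm = 53.4232323 − 52.9393 = 0.4839323 u
Converting to energy: 0.4839323 u × 931.494 MeV/u = 450.780 MeV
Per nucleus in joules: 450.780 MeV × 1.602e-13 J/MeV = 7.2215e-11 J
Per mole: 7.2215e-11 J × 6.022e23 mol⁻¹ = 4.3488e+13 J/mol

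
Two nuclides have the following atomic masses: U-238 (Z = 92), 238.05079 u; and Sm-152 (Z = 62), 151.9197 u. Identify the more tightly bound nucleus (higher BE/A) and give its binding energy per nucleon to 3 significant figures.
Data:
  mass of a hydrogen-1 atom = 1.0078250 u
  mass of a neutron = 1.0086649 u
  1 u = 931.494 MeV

U-238: Σm = 92(1.0078250) + 146(1.0086649) = 239.9849754 u; Δm = 1.9341854 u; E_B = 1801.7 MeV; E_B/A = 7.570 MeV
Sm-152: Σm = 62(1.0078250) + 90(1.0086649) = 153.2649910 u; Δm = 1.3452910 u; E_B = 1253.1 MeV; E_B/A = 8.244 MeV
Sm-152 has the higher binding energy per nucleon, so it is the more tightly bound nucleus.

Sm-152; 8.24 MeV/nucleon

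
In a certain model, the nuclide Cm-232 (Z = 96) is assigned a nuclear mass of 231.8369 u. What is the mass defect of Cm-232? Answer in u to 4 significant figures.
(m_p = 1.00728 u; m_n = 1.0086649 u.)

2.040 u

Mass of separated nucleons = 96(1.00728) + 136(1.0086649) = 96.69888 + 137.1784264 = 233.8773064 u
Mass defect Δm = 233.8773064 − 231.8369 = 2.0404064 u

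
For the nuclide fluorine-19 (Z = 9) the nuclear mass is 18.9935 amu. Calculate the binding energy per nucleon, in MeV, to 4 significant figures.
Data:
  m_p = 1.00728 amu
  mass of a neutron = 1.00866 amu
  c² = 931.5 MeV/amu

7.777 MeV/nucleon

Mass of separated nucleons = 9(1.00728) + 10(1.00866) = 9.06552 + 10.08660 = 19.15212 amu
The mass defect is 19.15212 − 18.9935 = 0.15862 amu.
E_B = 0.15862 × 931.5 = 147.755 MeV
Dividing by A = 19 gives 7.777 MeV per nucleon.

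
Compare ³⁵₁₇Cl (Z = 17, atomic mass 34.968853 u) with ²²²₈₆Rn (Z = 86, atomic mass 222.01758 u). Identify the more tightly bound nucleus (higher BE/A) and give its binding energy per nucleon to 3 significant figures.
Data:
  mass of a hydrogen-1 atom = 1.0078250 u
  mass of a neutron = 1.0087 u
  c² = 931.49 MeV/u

³⁵₁₇Cl; 8.54 MeV/nucleon

³⁵₁₇Cl: Σm = 17(1.0078250) + 18(1.0087) = 35.2896250 u; Δm = 0.3207720 u; E_B = 298.80 MeV; E_B/A = 8.537 MeV
²²²₈₆Rn: Σm = 86(1.0078250) + 136(1.0087) = 223.8561500 u; Δm = 1.8385700 u; E_B = 1712.6 MeV; E_B/A = 7.714 MeV
³⁵₁₇Cl has the higher binding energy per nucleon, so it is the more tightly bound nucleus.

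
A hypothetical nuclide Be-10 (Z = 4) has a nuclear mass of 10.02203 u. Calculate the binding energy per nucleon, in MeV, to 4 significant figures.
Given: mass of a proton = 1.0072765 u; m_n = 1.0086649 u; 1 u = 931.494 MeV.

Mass of separated nucleons = 4(1.0072765) + 6(1.0086649) = 4.0291060 + 6.0519894 = 10.0810954 u
The mass defect is 10.0810954 − 10.02203 = 0.0590654 u.
Converting to energy: 0.0590654 u × 931.494 MeV/u = 55.0191 MeV
Dividing by A = 10 gives 5.502 MeV per nucleon.

5.502 MeV/nucleon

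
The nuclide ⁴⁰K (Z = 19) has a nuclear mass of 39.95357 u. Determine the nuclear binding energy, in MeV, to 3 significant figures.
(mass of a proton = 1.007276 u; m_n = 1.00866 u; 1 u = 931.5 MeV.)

341 MeV

With 19 protons and 21 neutrons (A = 40):
Mass of separated nucleons = 19(1.007276) + 21(1.00866) = 19.138244 + 21.18186 = 40.320104 u
Mass defect Δm = 40.320104 − 39.95357 = 0.366534 u
Binding energy = Δm·c² = 0.366534 × 931.5 MeV/u = 341.426 MeV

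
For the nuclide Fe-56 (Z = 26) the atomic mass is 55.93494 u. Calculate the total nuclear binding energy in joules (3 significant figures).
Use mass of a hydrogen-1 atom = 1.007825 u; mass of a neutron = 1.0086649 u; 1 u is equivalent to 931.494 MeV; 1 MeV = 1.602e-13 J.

7.89e-11 J

With 26 protons and 30 neutrons (A = 56):
Total constituent mass: 26 × 1.007825 + 30 × 1.0086649 = 56.4633970 u
The mass defect is 56.4633970 − 55.93494 = 0.5284570 u.
E_B = 0.5284570 × 931.494 = 492.255 MeV
In joules: 492.255 MeV × 1.602e-13 J/MeV = 7.8859e-11 J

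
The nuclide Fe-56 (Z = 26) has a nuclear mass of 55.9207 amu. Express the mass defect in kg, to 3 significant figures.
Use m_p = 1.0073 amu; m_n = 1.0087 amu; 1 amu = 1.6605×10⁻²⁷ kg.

8.80e-28 kg

Total constituent mass: 26 × 1.0073 + 30 × 1.0087 = 56.4508 amu
Δm = 56.4508 − 55.9207 = 0.5301 amu
In SI units: 0.5301 amu × 1.6605×10⁻²⁷ kg/amu = 8.8023e-28 kg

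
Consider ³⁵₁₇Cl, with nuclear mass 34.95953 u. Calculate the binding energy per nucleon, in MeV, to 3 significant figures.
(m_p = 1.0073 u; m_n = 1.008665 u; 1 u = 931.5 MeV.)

With 17 protons and 18 neutrons (A = 35):
Total constituent mass: 17 × 1.0073 + 18 × 1.008665 = 35.280070 u
Mass defect Δm = 35.280070 − 34.95953 = 0.320540 u
E_B = 0.320540 × 931.5 = 298.583 MeV
BE/A = 298.583 MeV / 35 = 8.531 MeV/nucleon

8.53 MeV/nucleon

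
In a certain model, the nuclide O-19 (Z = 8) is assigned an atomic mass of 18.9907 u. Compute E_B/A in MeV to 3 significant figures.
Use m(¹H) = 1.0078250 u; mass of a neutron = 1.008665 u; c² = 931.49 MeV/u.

Σm = 8·m(¹H) + 11·m_n = 8.0626000 + 11.095315 = 19.1579150 u
Mass defect Δm = 19.1579150 − 18.9907 = 0.1672150 u
Converting to energy: 0.1672150 u × 931.49 MeV/u = 155.759 MeV
Dividing by A = 19 gives 8.198 MeV per nucleon.

8.20 MeV/nucleon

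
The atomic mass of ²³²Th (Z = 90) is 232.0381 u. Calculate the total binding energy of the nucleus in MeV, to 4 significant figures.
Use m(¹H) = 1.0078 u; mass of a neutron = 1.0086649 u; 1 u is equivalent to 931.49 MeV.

1765 MeV

The nucleus contains 90 protons and 232 − 90 = 142 neutrons.
Σm = 90·m(¹H) + 142·m_n = 90.7020 + 143.2304158 = 233.9324158 u
Δm = 233.9324158 − 232.0381 = 1.8943158 u
Binding energy = Δm·c² = 1.8943158 × 931.49 MeV/u = 1764.54 MeV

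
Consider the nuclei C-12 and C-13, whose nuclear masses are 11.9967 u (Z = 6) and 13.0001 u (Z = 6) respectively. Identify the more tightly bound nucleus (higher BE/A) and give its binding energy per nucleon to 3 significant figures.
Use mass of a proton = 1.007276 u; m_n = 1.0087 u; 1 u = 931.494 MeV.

C-12: Σm = 6(1.007276) + 6(1.0087) = 12.095856 u; Δm = 0.099156 u; E_B = 92.363 MeV; E_B/A = 7.697 MeV
C-13: Σm = 6(1.007276) + 7(1.0087) = 13.104556 u; Δm = 0.104456 u; E_B = 97.300 MeV; E_B/A = 7.4846 MeV
C-12 has the higher binding energy per nucleon, so it is the more tightly bound nucleus.

C-12; 7.70 MeV/nucleon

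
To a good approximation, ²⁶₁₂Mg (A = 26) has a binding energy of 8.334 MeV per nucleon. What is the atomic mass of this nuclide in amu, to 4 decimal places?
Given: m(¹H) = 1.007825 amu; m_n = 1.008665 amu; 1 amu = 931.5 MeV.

25.9826 amu

Total binding energy = 26 × 8.334 = 216.684 MeV
Mass defect = 216.684 MeV / (931.5 MeV/amu) = 0.232618 amu
Constituent mass = 12(1.007825) + 14(1.008665) = 26.215210 amu
Atomic mass = 26.215210 − 0.232618 = 25.982592 amu ≈ 25.9826 amu (to 4 decimal places)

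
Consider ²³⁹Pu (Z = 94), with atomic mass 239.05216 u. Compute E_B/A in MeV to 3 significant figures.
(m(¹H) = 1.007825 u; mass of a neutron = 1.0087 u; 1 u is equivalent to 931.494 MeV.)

The nucleus contains 94 protons and 239 − 94 = 145 neutrons.
Total constituent mass: 94 × 1.007825 + 145 × 1.0087 = 240.997050 u
Δm = 240.997050 − 239.05216 = 1.944890 u
Binding energy = Δm·c² = 1.944890 × 931.494 MeV/u = 1811.65 MeV
Dividing by A = 239 gives 7.580 MeV per nucleon.

7.58 MeV/nucleon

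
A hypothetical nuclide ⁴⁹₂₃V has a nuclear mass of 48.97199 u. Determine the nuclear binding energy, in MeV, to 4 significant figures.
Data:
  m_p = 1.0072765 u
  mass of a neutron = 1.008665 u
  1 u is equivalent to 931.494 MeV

391.8 MeV

Σm = 23·m_p + 26·m_n = 23.1673595 + 26.225290 = 49.3926495 u
Δm = 49.3926495 − 48.97199 = 0.4206595 u
Binding energy = Δm·c² = 0.4206595 × 931.494 MeV/u = 391.842 MeV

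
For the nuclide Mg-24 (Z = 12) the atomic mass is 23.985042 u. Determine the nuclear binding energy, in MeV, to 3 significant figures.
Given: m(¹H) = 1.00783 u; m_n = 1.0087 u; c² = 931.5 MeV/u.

199 MeV

The nucleus contains 12 protons and 24 − 12 = 12 neutrons.
Mass of separated nucleons = 12(1.00783) + 12(1.0087) = 12.09396 + 12.1044 = 24.19836 u
Mass defect Δm = 24.19836 − 23.985042 = 0.213318 u
E_B = 0.213318 × 931.5 = 198.706 MeV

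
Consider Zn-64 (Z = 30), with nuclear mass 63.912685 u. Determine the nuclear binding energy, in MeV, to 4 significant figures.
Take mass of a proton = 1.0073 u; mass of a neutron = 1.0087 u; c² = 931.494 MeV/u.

560.9 MeV

Total constituent mass: 30 × 1.0073 + 34 × 1.0087 = 64.5148 u
The mass defect is 64.5148 − 63.912685 = 0.602115 u.
E_B = 0.602115 × 931.494 = 560.867 MeV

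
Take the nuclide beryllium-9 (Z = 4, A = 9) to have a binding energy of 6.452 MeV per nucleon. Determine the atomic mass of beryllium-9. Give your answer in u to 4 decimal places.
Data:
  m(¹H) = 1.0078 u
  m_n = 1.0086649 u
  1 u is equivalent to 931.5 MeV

9.0122 u

Total binding energy = 9 × 6.452 = 58.068 MeV
Mass defect = 58.068 MeV / (931.5 MeV/u) = 0.062338 u
Constituent mass = 4(1.0078) + 5(1.0086649) = 9.0745245 u
Atomic mass = 9.0745245 − 0.062338 = 9.0121865 u ≈ 9.0122 u (to 4 decimal places)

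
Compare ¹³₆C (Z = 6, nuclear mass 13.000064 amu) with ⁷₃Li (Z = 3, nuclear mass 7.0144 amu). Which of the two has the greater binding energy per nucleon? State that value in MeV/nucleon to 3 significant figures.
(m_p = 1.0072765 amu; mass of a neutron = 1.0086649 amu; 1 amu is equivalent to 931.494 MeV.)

¹³₆C: Σm = 6(1.0072765) + 7(1.0086649) = 13.1043133 amu; Δm = 0.1042493 amu; E_B = 97.108 MeV; E_B/A = 7.470 MeV
⁷₃Li: Σm = 3(1.0072765) + 4(1.0086649) = 7.0564891 amu; Δm = 0.0420891 amu; E_B = 39.206 MeV; E_B/A = 5.601 MeV
¹³₆C has the higher binding energy per nucleon, so it is the more tightly bound nucleus.

¹³₆C; 7.47 MeV/nucleon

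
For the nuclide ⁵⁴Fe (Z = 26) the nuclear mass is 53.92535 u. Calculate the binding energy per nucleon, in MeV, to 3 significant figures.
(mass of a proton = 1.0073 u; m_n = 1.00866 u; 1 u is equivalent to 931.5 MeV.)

Mass of separated nucleons = 26(1.0073) + 28(1.00866) = 26.1898 + 28.24248 = 54.43228 u
Δm = 54.43228 − 53.92535 = 0.50693 u
Converting to energy: 0.50693 u × 931.5 MeV/u = 472.205 MeV
BE/A = 472.205 MeV / 54 = 8.7445 MeV/nucleon

8.74 MeV/nucleon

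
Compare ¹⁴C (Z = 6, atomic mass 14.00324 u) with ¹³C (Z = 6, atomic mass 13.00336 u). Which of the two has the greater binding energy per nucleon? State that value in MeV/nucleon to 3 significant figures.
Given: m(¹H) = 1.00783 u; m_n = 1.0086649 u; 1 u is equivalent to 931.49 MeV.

¹⁴C; 7.52 MeV/nucleon

¹⁴C: Σm = 6(1.00783) + 8(1.0086649) = 14.1162992 u; Δm = 0.1130592 u; E_B = 105.31 MeV; E_B/A = 7.522 MeV
¹³C: Σm = 6(1.00783) + 7(1.0086649) = 13.1076343 u; Δm = 0.1042743 u; E_B = 97.130 MeV; E_B/A = 7.472 MeV
¹⁴C has the higher binding energy per nucleon, so it is the more tightly bound nucleus.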